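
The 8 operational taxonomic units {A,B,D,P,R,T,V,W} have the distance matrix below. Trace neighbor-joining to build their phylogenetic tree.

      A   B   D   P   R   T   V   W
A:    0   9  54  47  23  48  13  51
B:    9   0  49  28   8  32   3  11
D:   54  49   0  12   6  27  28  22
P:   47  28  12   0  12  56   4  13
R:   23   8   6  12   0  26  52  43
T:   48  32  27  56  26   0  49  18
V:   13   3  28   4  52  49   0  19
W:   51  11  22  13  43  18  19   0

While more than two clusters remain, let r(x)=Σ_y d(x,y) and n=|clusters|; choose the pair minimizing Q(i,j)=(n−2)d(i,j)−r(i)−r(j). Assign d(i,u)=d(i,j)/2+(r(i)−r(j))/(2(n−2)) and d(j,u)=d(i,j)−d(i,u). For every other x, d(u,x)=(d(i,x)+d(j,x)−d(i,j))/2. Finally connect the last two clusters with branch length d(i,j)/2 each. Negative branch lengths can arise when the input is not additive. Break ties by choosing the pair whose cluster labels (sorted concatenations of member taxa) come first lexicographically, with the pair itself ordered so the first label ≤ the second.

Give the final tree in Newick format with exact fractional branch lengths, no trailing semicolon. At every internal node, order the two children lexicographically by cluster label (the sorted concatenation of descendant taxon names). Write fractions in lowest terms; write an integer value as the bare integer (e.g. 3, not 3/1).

((((((A:155/12,V:1/12):49/20,B:-59/20):623/48,(T:481/32,W:95/32):319/48):299/32,P:175/32):113/32,D:145/32):47/64,R:47/64)

iteration 1: select A,V (d=13, Q=-335); attach at lengths (155/12, 1/12); label the merged cluster AV
  updated: d(AV,B)=-1/2, d(AV,D)=69/2, d(AV,P)=19, d(AV,R)=31, d(AV,T)=42, d(AV,W)=57/2
iteration 2: select AV,B (d=-1/2, Q=-569/2); attach at lengths (49/20, -59/20); label the merged cluster ABV
  updated: d(ABV,D)=42, d(ABV,P)=95/4, d(ABV,R)=79/4, d(ABV,T)=149/4, d(ABV,W)=20
iteration 3: select T,W (d=18, Q=-833/4); attach at lengths (481/32, 95/32); label the merged cluster TW
  updated: d(ABV,TW)=157/8, d(D,TW)=31/2, d(P,TW)=51/2, d(R,TW)=51/2
iteration 4: select ABV,TW (d=157/8, Q=-1059/8); attach at lengths (623/48, 319/48); label the merged cluster ABTVW
  updated: d(ABTVW,D)=303/16, d(ABTVW,P)=237/16, d(ABTVW,R)=205/16
iteration 5: select ABTVW,P (d=237/16, Q=-223/4); attach at lengths (299/32, 175/32); label the merged cluster ABPTVW
  updated: d(ABPTVW,D)=129/16, d(ABPTVW,R)=5
iteration 6: select ABPTVW,D (d=129/16, Q=-305/16); attach at lengths (113/32, 145/32); label the merged cluster ABDPTVW
  updated: d(ABDPTVW,R)=47/32
iteration 7: select ABDPTVW,R (d=47/32); attach at lengths (47/64, 47/64); label the merged cluster ABDPRTVW
final tree: ((((((A:155/12,V:1/12):49/20,B:-59/20):623/48,(T:481/32,W:95/32):319/48):299/32,P:175/32):113/32,D:145/32):47/64,R:47/64)
total length: 2383/32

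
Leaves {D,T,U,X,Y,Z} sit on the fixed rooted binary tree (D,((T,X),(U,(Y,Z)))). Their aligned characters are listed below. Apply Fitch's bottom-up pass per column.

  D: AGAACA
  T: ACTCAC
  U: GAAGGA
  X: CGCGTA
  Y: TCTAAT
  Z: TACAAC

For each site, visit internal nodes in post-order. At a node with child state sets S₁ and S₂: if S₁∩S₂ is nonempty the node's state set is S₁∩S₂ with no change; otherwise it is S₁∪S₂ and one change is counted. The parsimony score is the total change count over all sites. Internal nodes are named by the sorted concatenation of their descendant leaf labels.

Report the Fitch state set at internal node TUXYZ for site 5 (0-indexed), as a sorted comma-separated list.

A,C

TX@0: {A} ∪ {C} = {A,C} (union, +1)
YZ@0: {T} ∩ {T} = {T} (intersection, +0)
UYZ@0: {G} ∪ {T} = {G,T} (union, +1)
TUXYZ@0: {A,C} ∪ {G,T} = {A,C,G,T} (union, +1)
DTUXYZ@0: {A} ∩ {A,C,G,T} = {A} (intersection, +0)
TX@1: {C} ∪ {G} = {C,G} (union, +1)
YZ@1: {C} ∪ {A} = {A,C} (union, +1)
UYZ@1: {A} ∩ {A,C} = {A} (intersection, +0)
TUXYZ@1: {C,G} ∪ {A} = {A,C,G} (union, +1)
DTUXYZ@1: {G} ∩ {A,C,G} = {G} (intersection, +0)
TX@2: {T} ∪ {C} = {C,T} (union, +1)
YZ@2: {T} ∪ {C} = {C,T} (union, +1)
UYZ@2: {A} ∪ {C,T} = {A,C,T} (union, +1)
TUXYZ@2: {C,T} ∩ {A,C,T} = {C,T} (intersection, +0)
DTUXYZ@2: {A} ∪ {C,T} = {A,C,T} (union, +1)
TX@3: {C} ∪ {G} = {C,G} (union, +1)
YZ@3: {A} ∩ {A} = {A} (intersection, +0)
UYZ@3: {G} ∪ {A} = {A,G} (union, +1)
TUXYZ@3: {C,G} ∩ {A,G} = {G} (intersection, +0)
DTUXYZ@3: {A} ∪ {G} = {A,G} (union, +1)
TX@4: {A} ∪ {T} = {A,T} (union, +1)
YZ@4: {A} ∩ {A} = {A} (intersection, +0)
UYZ@4: {G} ∪ {A} = {A,G} (union, +1)
TUXYZ@4: {A,T} ∩ {A,G} = {A} (intersection, +0)
DTUXYZ@4: {C} ∪ {A} = {A,C} (union, +1)
TX@5: {C} ∪ {A} = {A,C} (union, +1)
YZ@5: {T} ∪ {C} = {C,T} (union, +1)
UYZ@5: {A} ∪ {C,T} = {A,C,T} (union, +1)
TUXYZ@5: {A,C} ∩ {A,C,T} = {A,C} (intersection, +0)
DTUXYZ@5: {A} ∩ {A,C} = {A} (intersection, +0)
per-site changes: [3, 3, 4, 3, 3, 3]; total = 19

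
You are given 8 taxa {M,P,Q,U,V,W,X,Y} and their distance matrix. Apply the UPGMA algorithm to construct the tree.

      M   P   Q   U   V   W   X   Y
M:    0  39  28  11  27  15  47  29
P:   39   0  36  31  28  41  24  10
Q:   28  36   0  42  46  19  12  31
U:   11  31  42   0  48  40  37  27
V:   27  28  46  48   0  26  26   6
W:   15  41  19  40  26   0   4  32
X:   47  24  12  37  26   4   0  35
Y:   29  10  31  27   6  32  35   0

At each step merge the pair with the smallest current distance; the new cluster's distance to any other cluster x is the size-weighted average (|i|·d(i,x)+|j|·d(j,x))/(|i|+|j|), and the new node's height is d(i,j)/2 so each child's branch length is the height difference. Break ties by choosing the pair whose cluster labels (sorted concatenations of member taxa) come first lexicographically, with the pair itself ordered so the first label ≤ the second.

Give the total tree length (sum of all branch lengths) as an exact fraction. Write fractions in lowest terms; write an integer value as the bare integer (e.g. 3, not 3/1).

941/12

step 1: merge (W,X) at d=4; branch lengths W→2, X→2; new cluster WX
  updated: d(M,WX)=31, d(P,WX)=65/2, d(Q,WX)=31/2, d(U,WX)=77/2, d(V,WX)=26, d(WX,Y)=67/2
step 2: merge (V,Y) at d=6; branch lengths V→3, Y→3; new cluster VY
  updated: d(M,VY)=28, d(P,VY)=19, d(Q,VY)=77/2, d(U,VY)=75/2, d(VY,WX)=119/4
step 3: merge (M,U) at d=11; branch lengths M→11/2, U→11/2; new cluster MU
  updated: d(MU,P)=35, d(MU,Q)=35, d(MU,VY)=131/4, d(MU,WX)=139/4
step 4: merge (Q,WX) at d=31/2; branch lengths Q→31/4, WX→23/4; new cluster QWX
  updated: d(MU,QWX)=209/6, d(P,QWX)=101/3, d(QWX,VY)=98/3
step 5: merge (P,VY) at d=19; branch lengths P→19/2, VY→13/2; new cluster PVY
  updated: d(MU,PVY)=67/2, d(PVY,QWX)=33
step 6: merge (PVY,QWX) at d=33; branch lengths PVY→7, QWX→35/4; new cluster PQVWXY
  updated: d(MU,PQVWXY)=205/6
step 7: merge (MU,PQVWXY) at d=205/6; branch lengths MU→139/12, PQVWXY→7/12; new cluster MPQUVWXY
final tree: ((M:11/2,U:11/2):139/12,((P:19/2,(V:3,Y:3):13/2):7,(Q:31/4,(W:2,X:2):23/4):35/4):7/12)
total length: 941/12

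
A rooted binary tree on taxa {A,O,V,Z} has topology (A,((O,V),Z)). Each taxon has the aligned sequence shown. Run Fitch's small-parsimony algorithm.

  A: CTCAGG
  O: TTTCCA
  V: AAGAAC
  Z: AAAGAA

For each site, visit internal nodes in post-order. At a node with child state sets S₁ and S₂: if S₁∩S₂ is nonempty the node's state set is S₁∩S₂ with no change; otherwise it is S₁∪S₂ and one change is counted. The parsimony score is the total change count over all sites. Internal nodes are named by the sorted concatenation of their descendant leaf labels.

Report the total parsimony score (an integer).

site 0, node OV: O={T} ∪ V={A} → {A,T} (+1)
site 0, node OVZ: OV={A,T} ∩ Z={A} → {A} (+0)
site 0, node AOVZ: A={C} ∪ OVZ={A} → {A,C} (+1)
site 1, node OV: O={T} ∪ V={A} → {A,T} (+1)
site 1, node OVZ: OV={A,T} ∩ Z={A} → {A} (+0)
site 1, node AOVZ: A={T} ∪ OVZ={A} → {A,T} (+1)
site 2, node OV: O={T} ∪ V={G} → {G,T} (+1)
site 2, node OVZ: OV={G,T} ∪ Z={A} → {A,G,T} (+1)
site 2, node AOVZ: A={C} ∪ OVZ={A,G,T} → {A,C,G,T} (+1)
site 3, node OV: O={C} ∪ V={A} → {A,C} (+1)
site 3, node OVZ: OV={A,C} ∪ Z={G} → {A,C,G} (+1)
site 3, node AOVZ: A={A} ∩ OVZ={A,C,G} → {A} (+0)
site 4, node OV: O={C} ∪ V={A} → {A,C} (+1)
site 4, node OVZ: OV={A,C} ∩ Z={A} → {A} (+0)
site 4, node AOVZ: A={G} ∪ OVZ={A} → {A,G} (+1)
site 5, node OV: O={A} ∪ V={C} → {A,C} (+1)
site 5, node OVZ: OV={A,C} ∩ Z={A} → {A} (+0)
site 5, node AOVZ: A={G} ∪ OVZ={A} → {A,G} (+1)
per-site changes: [2, 2, 3, 2, 2, 2]; total = 13

13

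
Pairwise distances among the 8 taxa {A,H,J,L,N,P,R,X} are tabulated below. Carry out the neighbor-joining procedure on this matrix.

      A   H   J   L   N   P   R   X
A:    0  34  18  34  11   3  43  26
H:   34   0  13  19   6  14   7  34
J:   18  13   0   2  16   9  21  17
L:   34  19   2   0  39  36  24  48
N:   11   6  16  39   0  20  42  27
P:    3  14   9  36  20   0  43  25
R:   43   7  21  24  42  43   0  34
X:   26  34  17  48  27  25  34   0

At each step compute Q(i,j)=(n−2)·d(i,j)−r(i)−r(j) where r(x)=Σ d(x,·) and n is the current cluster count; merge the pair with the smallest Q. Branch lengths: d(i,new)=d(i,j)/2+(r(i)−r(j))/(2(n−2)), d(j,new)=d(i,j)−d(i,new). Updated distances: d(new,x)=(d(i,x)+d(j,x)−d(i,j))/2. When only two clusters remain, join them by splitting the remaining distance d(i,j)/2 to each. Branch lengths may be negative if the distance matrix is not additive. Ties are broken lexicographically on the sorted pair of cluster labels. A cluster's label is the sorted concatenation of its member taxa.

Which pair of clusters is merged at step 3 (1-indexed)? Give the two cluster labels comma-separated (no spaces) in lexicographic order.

H,R

step 1: merge (A,P) at d=3, Q=-301; branch lengths A→37/12, P→-1/12; new cluster AP
  updated: d(AP,H)=45/2, d(AP,J)=12, d(AP,L)=67/2, d(AP,N)=14, d(AP,R)=83/2, d(AP,X)=24
step 2: merge (J,L) at d=2, Q=-473/2; branch lengths J→-149/20, L→189/20; new cluster JL
  updated: d(AP,JL)=87/4, d(H,JL)=15, d(JL,N)=53/2, d(JL,R)=43/2, d(JL,X)=63/2
step 3: merge (H,R) at d=7, Q=-405/2; branch lengths H→-67/16, R→179/16; new cluster HR
  updated: d(AP,HR)=57/2, d(HR,JL)=59/4, d(HR,N)=41/2, d(HR,X)=61/2
step 4: merge (HR,JL) at d=59/4, Q=-289/2; branch lengths HR→22/3, JL→89/12; new cluster HJLR
  updated: d(AP,HJLR)=71/4, d(HJLR,N)=129/8, d(HJLR,X)=189/8
step 5: merge (AP,N) at d=14, Q=-679/8; branch lengths AP→213/32, N→235/32; new cluster ANP
  updated: d(ANP,HJLR)=159/16, d(ANP,X)=37/2
step 6: merge (ANP,HJLR) at d=159/16, Q=-833/16; branch lengths ANP→77/32, HJLR→241/32; new cluster AHJLNPR
  updated: d(AHJLNPR,X)=515/32
step 7: merge (AHJLNPR,X) at d=515/32; branch lengths AHJLNPR→515/64, X→515/64; new cluster AHJLNPRX
final tree: ((((A:37/12,P:-1/12):213/32,N:235/32):77/32,((H:-67/16,R:179/16):22/3,(J:-149/20,L:189/20):89/12):241/32):515/64,X:515/64)
total length: 2137/32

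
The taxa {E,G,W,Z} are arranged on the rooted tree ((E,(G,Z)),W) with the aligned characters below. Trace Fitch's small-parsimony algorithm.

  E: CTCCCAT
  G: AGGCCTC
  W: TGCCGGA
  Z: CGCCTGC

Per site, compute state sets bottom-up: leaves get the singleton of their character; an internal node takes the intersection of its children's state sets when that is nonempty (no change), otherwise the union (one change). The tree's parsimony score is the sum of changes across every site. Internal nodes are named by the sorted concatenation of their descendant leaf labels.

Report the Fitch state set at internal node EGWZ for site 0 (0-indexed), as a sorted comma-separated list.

C,T

site 0, node GZ: G={A} ∪ Z={C} → {A,C} (+1)
site 0, node EGZ: E={C} ∩ GZ={A,C} → {C} (+0)
site 0, node EGWZ: EGZ={C} ∪ W={T} → {C,T} (+1)
site 1, node GZ: G={G} ∩ Z={G} → {G} (+0)
site 1, node EGZ: E={T} ∪ GZ={G} → {G,T} (+1)
site 1, node EGWZ: EGZ={G,T} ∩ W={G} → {G} (+0)
site 2, node GZ: G={G} ∪ Z={C} → {C,G} (+1)
site 2, node EGZ: E={C} ∩ GZ={C,G} → {C} (+0)
site 2, node EGWZ: EGZ={C} ∩ W={C} → {C} (+0)
site 3, node GZ: G={C} ∩ Z={C} → {C} (+0)
site 3, node EGZ: E={C} ∩ GZ={C} → {C} (+0)
site 3, node EGWZ: EGZ={C} ∩ W={C} → {C} (+0)
site 4, node GZ: G={C} ∪ Z={T} → {C,T} (+1)
site 4, node EGZ: E={C} ∩ GZ={C,T} → {C} (+0)
site 4, node EGWZ: EGZ={C} ∪ W={G} → {C,G} (+1)
site 5, node GZ: G={T} ∪ Z={G} → {G,T} (+1)
site 5, node EGZ: E={A} ∪ GZ={G,T} → {A,G,T} (+1)
site 5, node EGWZ: EGZ={A,G,T} ∩ W={G} → {G} (+0)
site 6, node GZ: G={C} ∩ Z={C} → {C} (+0)
site 6, node EGZ: E={T} ∪ GZ={C} → {C,T} (+1)
site 6, node EGWZ: EGZ={C,T} ∪ W={A} → {A,C,T} (+1)
per-site changes: [2, 1, 1, 0, 2, 2, 2]; total = 10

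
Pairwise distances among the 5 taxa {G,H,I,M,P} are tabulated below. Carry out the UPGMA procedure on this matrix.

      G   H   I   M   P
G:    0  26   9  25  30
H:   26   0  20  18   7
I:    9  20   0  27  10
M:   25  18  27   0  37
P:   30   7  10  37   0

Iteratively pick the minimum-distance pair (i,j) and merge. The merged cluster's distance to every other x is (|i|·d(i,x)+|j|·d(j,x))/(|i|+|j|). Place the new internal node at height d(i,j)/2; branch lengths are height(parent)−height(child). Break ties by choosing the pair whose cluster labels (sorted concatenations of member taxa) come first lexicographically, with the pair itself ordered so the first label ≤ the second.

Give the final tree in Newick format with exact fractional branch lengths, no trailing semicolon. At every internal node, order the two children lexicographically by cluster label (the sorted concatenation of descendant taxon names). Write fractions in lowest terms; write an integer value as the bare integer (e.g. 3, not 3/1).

1. join H+P (d=7) ⇒ HP; edges |H|=7/2, |P|=7/2
  updated: d(G,HP)=28, d(HP,I)=15, d(HP,M)=55/2
2. join G+I (d=9) ⇒ GI; edges |G|=9/2, |I|=9/2
  updated: d(GI,HP)=43/2, d(GI,M)=26
3. join GI+HP (d=43/2) ⇒ GHIP; edges |GI|=25/4, |HP|=29/4
  updated: d(GHIP,M)=107/4
4. join GHIP+M (d=107/4) ⇒ GHIMP; edges |GHIP|=21/8, |M|=107/8
final tree: (((G:9/2,I:9/2):25/4,(H:7/2,P:7/2):29/4):21/8,M:107/8)
total length: 91/2

(((G:9/2,I:9/2):25/4,(H:7/2,P:7/2):29/4):21/8,M:107/8)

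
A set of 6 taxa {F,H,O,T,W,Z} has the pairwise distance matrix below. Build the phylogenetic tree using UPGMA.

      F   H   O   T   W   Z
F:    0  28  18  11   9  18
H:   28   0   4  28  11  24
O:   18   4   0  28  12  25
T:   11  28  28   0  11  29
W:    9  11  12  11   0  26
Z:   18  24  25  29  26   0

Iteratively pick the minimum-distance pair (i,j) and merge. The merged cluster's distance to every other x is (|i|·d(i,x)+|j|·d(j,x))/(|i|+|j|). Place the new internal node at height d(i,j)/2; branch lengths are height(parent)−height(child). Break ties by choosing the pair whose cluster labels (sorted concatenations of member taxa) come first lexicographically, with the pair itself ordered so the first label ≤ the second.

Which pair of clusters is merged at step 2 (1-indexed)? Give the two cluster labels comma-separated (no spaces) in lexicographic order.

step 1: merge (H,O) at d=4; branch lengths H→2, O→2; new cluster HO
  updated: d(F,HO)=23, d(HO,T)=28, d(HO,W)=23/2, d(HO,Z)=49/2
step 2: merge (F,W) at d=9; branch lengths F→9/2, W→9/2; new cluster FW
  updated: d(FW,HO)=69/4, d(FW,T)=11, d(FW,Z)=22
step 3: merge (FW,T) at d=11; branch lengths FW→1, T→11/2; new cluster FTW
  updated: d(FTW,HO)=125/6, d(FTW,Z)=73/3
step 4: merge (FTW,HO) at d=125/6; branch lengths FTW→59/12, HO→101/12; new cluster FHOTW
  updated: d(FHOTW,Z)=122/5
step 5: merge (FHOTW,Z) at d=122/5; branch lengths FHOTW→107/60, Z→61/5; new cluster FHOTWZ
final tree: ((((F:9/2,W:9/2):1,T:11/2):59/12,(H:2,O:2):101/12):107/60,Z:61/5)
total length: 2809/60

F,W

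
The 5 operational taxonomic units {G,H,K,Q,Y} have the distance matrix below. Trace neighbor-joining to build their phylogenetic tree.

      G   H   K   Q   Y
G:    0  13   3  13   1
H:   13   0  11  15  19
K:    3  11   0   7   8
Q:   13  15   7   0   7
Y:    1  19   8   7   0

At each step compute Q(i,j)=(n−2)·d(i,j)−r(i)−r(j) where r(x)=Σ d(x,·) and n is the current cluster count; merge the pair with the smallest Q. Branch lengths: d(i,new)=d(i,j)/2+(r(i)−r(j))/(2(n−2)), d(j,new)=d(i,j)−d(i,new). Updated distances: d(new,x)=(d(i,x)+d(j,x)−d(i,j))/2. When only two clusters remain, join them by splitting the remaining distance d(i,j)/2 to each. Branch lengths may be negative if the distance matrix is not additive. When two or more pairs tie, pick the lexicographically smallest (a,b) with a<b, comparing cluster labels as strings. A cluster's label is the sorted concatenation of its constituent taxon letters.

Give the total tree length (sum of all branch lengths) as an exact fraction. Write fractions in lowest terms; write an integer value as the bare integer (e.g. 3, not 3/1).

1. join G+Y (d=1, Q=-62) ⇒ GY; edges |G|=-1/3, |Y|=4/3
  updated: d(GY,H)=31/2, d(GY,K)=5, d(GY,Q)=19/2
2. join GY+K (d=5, Q=-43) ⇒ GKY; edges |GY|=17/4, |K|=3/4
  updated: d(GKY,H)=43/4, d(GKY,Q)=23/4
3. join GKY+H (d=43/4, Q=-63/2) ⇒ GHKY; edges |GKY|=3/4, |H|=10
  updated: d(GHKY,Q)=5
4. join GHKY+Q (d=5) ⇒ GHKQY; edges |GHKY|=5/2, |Q|=5/2
final tree: ((((G:-1/3,Y:4/3):17/4,K:3/4):3/4,H:10):5/2,Q:5/2)
total length: 87/4

87/4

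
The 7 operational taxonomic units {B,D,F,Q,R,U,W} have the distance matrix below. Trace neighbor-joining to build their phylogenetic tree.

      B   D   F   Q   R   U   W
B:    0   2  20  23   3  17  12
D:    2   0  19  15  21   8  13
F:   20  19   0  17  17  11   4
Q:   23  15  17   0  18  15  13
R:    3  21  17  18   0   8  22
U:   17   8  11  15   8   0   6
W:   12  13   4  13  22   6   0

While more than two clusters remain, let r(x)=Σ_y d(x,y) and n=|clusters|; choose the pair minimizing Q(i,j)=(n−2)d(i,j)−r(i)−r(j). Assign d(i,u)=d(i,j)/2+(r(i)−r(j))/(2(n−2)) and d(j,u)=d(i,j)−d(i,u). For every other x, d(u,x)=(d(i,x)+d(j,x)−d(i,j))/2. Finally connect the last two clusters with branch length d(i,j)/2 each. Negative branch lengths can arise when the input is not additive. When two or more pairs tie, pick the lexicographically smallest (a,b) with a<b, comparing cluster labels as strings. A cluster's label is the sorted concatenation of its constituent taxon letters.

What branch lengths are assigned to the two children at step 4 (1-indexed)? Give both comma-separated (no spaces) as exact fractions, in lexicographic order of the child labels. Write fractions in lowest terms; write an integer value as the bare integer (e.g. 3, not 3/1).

69/32,75/32

step 1: merge (B,R) at d=3, Q=-151; branch lengths B→3/10, R→27/10; new cluster BR
  updated: d(BR,D)=10, d(BR,F)=17, d(BR,Q)=19, d(BR,U)=11, d(BR,W)=31/2
step 2: merge (F,W) at d=4, Q=-207/2; branch lengths F→65/16, W→-1/16; new cluster FW
  updated: d(BR,FW)=57/4, d(D,FW)=14, d(FW,Q)=13, d(FW,U)=13/2
step 3: merge (BR,D) at d=10, Q=-285/4; branch lengths BR→149/24, D→91/24; new cluster BDR
  updated: d(BDR,FW)=73/8, d(BDR,Q)=12, d(BDR,U)=9/2
step 4: merge (BDR,U) at d=9/2, Q=-341/8; branch lengths BDR→69/32, U→75/32; new cluster BDRU
  updated: d(BDRU,FW)=89/16, d(BDRU,Q)=45/4
step 5: merge (BDRU,FW) at d=89/16, Q=-477/16; branch lengths BDRU→61/32, FW→117/32; new cluster BDFRUW
  updated: d(BDFRUW,Q)=299/32
step 6: merge (BDFRUW,Q) at d=299/32; branch lengths BDFRUW→299/64, Q→299/64; new cluster BDFQRUW
final tree: (((((B:3/10,R:27/10):149/24,D:91/24):69/32,U:75/32):61/32,(F:65/16,W:-1/16):117/32):299/64,Q:299/64)
total length: 1165/32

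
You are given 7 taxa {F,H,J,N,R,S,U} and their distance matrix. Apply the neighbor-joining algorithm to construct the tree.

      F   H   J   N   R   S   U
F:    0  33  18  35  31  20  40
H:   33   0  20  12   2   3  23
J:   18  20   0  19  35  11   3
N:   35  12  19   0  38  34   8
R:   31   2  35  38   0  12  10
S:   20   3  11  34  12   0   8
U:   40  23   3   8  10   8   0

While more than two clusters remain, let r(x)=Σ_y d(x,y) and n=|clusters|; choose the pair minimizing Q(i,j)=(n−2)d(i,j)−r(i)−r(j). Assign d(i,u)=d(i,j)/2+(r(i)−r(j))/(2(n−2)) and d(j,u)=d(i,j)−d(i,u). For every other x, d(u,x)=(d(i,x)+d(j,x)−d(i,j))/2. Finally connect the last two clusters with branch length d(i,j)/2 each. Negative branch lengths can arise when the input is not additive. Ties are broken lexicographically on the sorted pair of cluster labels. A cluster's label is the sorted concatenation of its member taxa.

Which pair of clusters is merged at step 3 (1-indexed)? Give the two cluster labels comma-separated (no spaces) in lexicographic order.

iteration 1: select H,R (d=2, Q=-211); attach at lengths (-5/2, 9/2); label the merged cluster HR
  updated: d(F,HR)=31, d(HR,J)=53/2, d(HR,N)=24, d(HR,S)=13/2, d(HR,U)=31/2
iteration 2: select N,U (d=8, Q=-325/2); attach at lengths (155/16, -27/16); label the merged cluster NU
  updated: d(F,NU)=67/2, d(HR,NU)=63/4, d(J,NU)=7, d(NU,S)=17
iteration 3: select HR,S (d=13/2, Q=-459/4); attach at lengths (179/24, -23/24); label the merged cluster HRS
  updated: d(F,HRS)=89/4, d(HRS,J)=31/2, d(HRS,NU)=105/8
iteration 4: select F,HRS (d=89/4, Q=-641/8); attach at lengths (539/32, 173/32); label the merged cluster FHRS
  updated: d(FHRS,J)=45/8, d(FHRS,NU)=195/16
iteration 5: select FHRS,J (d=45/8, Q=-397/16); attach at lengths (173/32, 7/32); label the merged cluster FHJRS
  updated: d(FHJRS,NU)=217/32
iteration 6: select FHJRS,NU (d=217/32); attach at lengths (217/64, 217/64); label the merged cluster FHJNRSU
final tree: (((F:539/32,((H:-5/2,R:9/2):179/24,S:-23/24):173/32):173/32,J:7/32):217/64,(N:155/16,U:-27/16):217/64)
total length: 1637/32

HR,S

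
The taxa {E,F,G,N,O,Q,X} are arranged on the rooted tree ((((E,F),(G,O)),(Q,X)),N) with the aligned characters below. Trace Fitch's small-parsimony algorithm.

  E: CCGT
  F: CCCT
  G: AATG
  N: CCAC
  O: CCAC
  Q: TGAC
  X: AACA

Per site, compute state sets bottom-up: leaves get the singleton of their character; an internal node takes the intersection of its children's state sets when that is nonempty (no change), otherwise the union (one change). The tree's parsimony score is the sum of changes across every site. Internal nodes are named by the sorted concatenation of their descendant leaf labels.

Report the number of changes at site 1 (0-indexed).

site 0, node EF: E={C} ∩ F={C} → {C} (+0)
site 0, node GO: G={A} ∪ O={C} → {A,C} (+1)
site 0, node EFGO: EF={C} ∩ GO={A,C} → {C} (+0)
site 0, node QX: Q={T} ∪ X={A} → {A,T} (+1)
site 0, node EFGOQX: EFGO={C} ∪ QX={A,T} → {A,C,T} (+1)
site 0, node EFGNOQX: EFGOQX={A,C,T} ∩ N={C} → {C} (+0)
site 1, node EF: E={C} ∩ F={C} → {C} (+0)
site 1, node GO: G={A} ∪ O={C} → {A,C} (+1)
site 1, node EFGO: EF={C} ∩ GO={A,C} → {C} (+0)
site 1, node QX: Q={G} ∪ X={A} → {A,G} (+1)
site 1, node EFGOQX: EFGO={C} ∪ QX={A,G} → {A,C,G} (+1)
site 1, node EFGNOQX: EFGOQX={A,C,G} ∩ N={C} → {C} (+0)
site 2, node EF: E={G} ∪ F={C} → {C,G} (+1)
site 2, node GO: G={T} ∪ O={A} → {A,T} (+1)
site 2, node EFGO: EF={C,G} ∪ GO={A,T} → {A,C,G,T} (+1)
site 2, node QX: Q={A} ∪ X={C} → {A,C} (+1)
site 2, node EFGOQX: EFGO={A,C,G,T} ∩ QX={A,C} → {A,C} (+0)
site 2, node EFGNOQX: EFGOQX={A,C} ∩ N={A} → {A} (+0)
site 3, node EF: E={T} ∩ F={T} → {T} (+0)
site 3, node GO: G={G} ∪ O={C} → {C,G} (+1)
site 3, node EFGO: EF={T} ∪ GO={C,G} → {C,G,T} (+1)
site 3, node QX: Q={C} ∪ X={A} → {A,C} (+1)
site 3, node EFGOQX: EFGO={C,G,T} ∩ QX={A,C} → {C} (+0)
site 3, node EFGNOQX: EFGOQX={C} ∩ N={C} → {C} (+0)
per-site changes: [3, 3, 4, 3]; total = 13

3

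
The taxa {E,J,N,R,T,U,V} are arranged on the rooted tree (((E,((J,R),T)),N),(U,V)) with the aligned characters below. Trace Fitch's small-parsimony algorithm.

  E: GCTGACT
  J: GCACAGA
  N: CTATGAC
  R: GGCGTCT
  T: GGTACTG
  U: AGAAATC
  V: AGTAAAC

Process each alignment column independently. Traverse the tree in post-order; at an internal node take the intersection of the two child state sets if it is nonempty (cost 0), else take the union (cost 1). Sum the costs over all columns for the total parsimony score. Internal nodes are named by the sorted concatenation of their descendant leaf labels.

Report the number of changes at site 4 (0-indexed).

3

JR@0: {G} ∩ {G} = {G} (intersection, +0)
JRT@0: {G} ∩ {G} = {G} (intersection, +0)
EJRT@0: {G} ∩ {G} = {G} (intersection, +0)
EJNRT@0: {G} ∪ {C} = {C,G} (union, +1)
UV@0: {A} ∩ {A} = {A} (intersection, +0)
EJNRTUV@0: {C,G} ∪ {A} = {A,C,G} (union, +1)
JR@1: {C} ∪ {G} = {C,G} (union, +1)
JRT@1: {C,G} ∩ {G} = {G} (intersection, +0)
EJRT@1: {C} ∪ {G} = {C,G} (union, +1)
EJNRT@1: {C,G} ∪ {T} = {C,G,T} (union, +1)
UV@1: {G} ∩ {G} = {G} (intersection, +0)
EJNRTUV@1: {C,G,T} ∩ {G} = {G} (intersection, +0)
JR@2: {A} ∪ {C} = {A,C} (union, +1)
JRT@2: {A,C} ∪ {T} = {A,C,T} (union, +1)
EJRT@2: {T} ∩ {A,C,T} = {T} (intersection, +0)
EJNRT@2: {T} ∪ {A} = {A,T} (union, +1)
UV@2: {A} ∪ {T} = {A,T} (union, +1)
EJNRTUV@2: {A,T} ∩ {A,T} = {A,T} (intersection, +0)
JR@3: {C} ∪ {G} = {C,G} (union, +1)
JRT@3: {C,G} ∪ {A} = {A,C,G} (union, +1)
EJRT@3: {G} ∩ {A,C,G} = {G} (intersection, +0)
EJNRT@3: {G} ∪ {T} = {G,T} (union, +1)
UV@3: {A} ∩ {A} = {A} (intersection, +0)
EJNRTUV@3: {G,T} ∪ {A} = {A,G,T} (union, +1)
JR@4: {A} ∪ {T} = {A,T} (union, +1)
JRT@4: {A,T} ∪ {C} = {A,C,T} (union, +1)
EJRT@4: {A} ∩ {A,C,T} = {A} (intersection, +0)
EJNRT@4: {A} ∪ {G} = {A,G} (union, +1)
UV@4: {A} ∩ {A} = {A} (intersection, +0)
EJNRTUV@4: {A,G} ∩ {A} = {A} (intersection, +0)
JR@5: {G} ∪ {C} = {C,G} (union, +1)
JRT@5: {C,G} ∪ {T} = {C,G,T} (union, +1)
EJRT@5: {C} ∩ {C,G,T} = {C} (intersection, +0)
EJNRT@5: {C} ∪ {A} = {A,C} (union, +1)
UV@5: {T} ∪ {A} = {A,T} (union, +1)
EJNRTUV@5: {A,C} ∩ {A,T} = {A} (intersection, +0)
JR@6: {A} ∪ {T} = {A,T} (union, +1)
JRT@6: {A,T} ∪ {G} = {A,G,T} (union, +1)
EJRT@6: {T} ∩ {A,G,T} = {T} (intersection, +0)
EJNRT@6: {T} ∪ {C} = {C,T} (union, +1)
UV@6: {C} ∩ {C} = {C} (intersection, +0)
EJNRTUV@6: {C,T} ∩ {C} = {C} (intersection, +0)
per-site changes: [2, 3, 4, 4, 3, 4, 3]; total = 23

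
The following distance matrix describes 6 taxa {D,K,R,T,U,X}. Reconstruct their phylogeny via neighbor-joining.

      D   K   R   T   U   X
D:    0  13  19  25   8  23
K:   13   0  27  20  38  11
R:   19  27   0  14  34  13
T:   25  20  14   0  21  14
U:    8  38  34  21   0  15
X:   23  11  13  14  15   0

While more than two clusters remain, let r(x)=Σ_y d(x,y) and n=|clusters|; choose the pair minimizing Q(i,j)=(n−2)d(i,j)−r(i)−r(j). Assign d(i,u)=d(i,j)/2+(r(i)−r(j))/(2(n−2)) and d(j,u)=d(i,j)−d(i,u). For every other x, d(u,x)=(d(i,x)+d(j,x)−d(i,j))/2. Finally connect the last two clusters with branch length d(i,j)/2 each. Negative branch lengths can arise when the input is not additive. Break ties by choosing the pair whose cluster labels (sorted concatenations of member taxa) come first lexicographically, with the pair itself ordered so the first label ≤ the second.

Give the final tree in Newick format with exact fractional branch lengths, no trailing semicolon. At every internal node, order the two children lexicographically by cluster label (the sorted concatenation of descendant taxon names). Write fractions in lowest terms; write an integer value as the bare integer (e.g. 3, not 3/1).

step 1: merge (D,U) at d=8, Q=-172; branch lengths D→1/2, U→15/2; new cluster DU
  updated: d(DU,K)=43/2, d(DU,R)=45/2, d(DU,T)=19, d(DU,X)=15
step 2: merge (R,T) at d=14, Q=-203/2; branch lengths R→103/12, T→65/12; new cluster RT
  updated: d(DU,RT)=55/4, d(K,RT)=33/2, d(RT,X)=13/2
step 3: merge (DU,RT) at d=55/4, Q=-119/2; branch lengths DU→41/4, RT→7/2; new cluster DRTU
  updated: d(DRTU,K)=97/8, d(DRTU,X)=31/8
step 4: merge (DRTU,K) at d=97/8, Q=-27; branch lengths DRTU→5/2, K→77/8; new cluster DKRTU
  updated: d(DKRTU,X)=11/8
step 5: merge (DKRTU,X) at d=11/8; branch lengths DKRTU→11/16, X→11/16; new cluster DKRTUX
final tree: ((((D:1/2,U:15/2):41/4,(R:103/12,T:65/12):7/2):5/2,K:77/8):11/16,X:11/16)
total length: 197/4

((((D:1/2,U:15/2):41/4,(R:103/12,T:65/12):7/2):5/2,K:77/8):11/16,X:11/16)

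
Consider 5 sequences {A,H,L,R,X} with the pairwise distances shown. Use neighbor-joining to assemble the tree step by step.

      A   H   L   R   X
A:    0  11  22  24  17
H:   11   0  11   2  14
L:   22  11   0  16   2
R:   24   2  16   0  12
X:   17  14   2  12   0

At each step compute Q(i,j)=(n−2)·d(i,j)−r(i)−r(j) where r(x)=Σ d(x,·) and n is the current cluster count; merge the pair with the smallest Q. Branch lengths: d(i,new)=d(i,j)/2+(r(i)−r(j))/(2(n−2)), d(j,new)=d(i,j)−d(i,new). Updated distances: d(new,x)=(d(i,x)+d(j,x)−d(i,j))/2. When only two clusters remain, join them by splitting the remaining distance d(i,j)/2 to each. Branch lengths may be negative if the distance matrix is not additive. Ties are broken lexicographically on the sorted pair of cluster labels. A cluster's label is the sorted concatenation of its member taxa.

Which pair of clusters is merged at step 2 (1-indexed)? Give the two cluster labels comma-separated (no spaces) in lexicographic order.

A,LX

iteration 1: select L,X (d=2, Q=-90); attach at lengths (2, 0); label the merged cluster LX
  updated: d(A,LX)=37/2, d(H,LX)=23/2, d(LX,R)=13
iteration 2: select A,LX (d=37/2, Q=-119/2); attach at lengths (95/8, 53/8); label the merged cluster ALX
  updated: d(ALX,H)=2, d(ALX,R)=37/4
iteration 3: select ALX,H (d=2, Q=-53/4); attach at lengths (37/8, -21/8); label the merged cluster AHLX
  updated: d(AHLX,R)=37/8
iteration 4: select AHLX,R (d=37/8); attach at lengths (37/16, 37/16); label the merged cluster AHLRX
final tree: (((A:95/8,(L:2,X:0):53/8):37/8,H:-21/8):37/16,R:37/16)
total length: 217/8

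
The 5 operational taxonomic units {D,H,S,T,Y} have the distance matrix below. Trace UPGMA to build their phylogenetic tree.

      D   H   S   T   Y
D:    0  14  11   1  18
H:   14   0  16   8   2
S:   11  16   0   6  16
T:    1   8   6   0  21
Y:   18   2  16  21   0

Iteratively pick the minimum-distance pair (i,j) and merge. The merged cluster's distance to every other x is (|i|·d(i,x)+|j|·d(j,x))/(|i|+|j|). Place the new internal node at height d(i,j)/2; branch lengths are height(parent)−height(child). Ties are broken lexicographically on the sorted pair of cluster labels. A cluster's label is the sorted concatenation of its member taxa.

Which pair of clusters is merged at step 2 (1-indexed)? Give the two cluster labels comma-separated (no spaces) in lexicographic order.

step 1: merge (D,T) at d=1; branch lengths D→1/2, T→1/2; new cluster DT
  updated: d(DT,H)=11, d(DT,S)=17/2, d(DT,Y)=39/2
step 2: merge (H,Y) at d=2; branch lengths H→1, Y→1; new cluster HY
  updated: d(DT,HY)=61/4, d(HY,S)=16
step 3: merge (DT,S) at d=17/2; branch lengths DT→15/4, S→17/4; new cluster DST
  updated: d(DST,HY)=31/2
step 4: merge (DST,HY) at d=31/2; branch lengths DST→7/2, HY→27/4; new cluster DHSTY
final tree: (((D:1/2,T:1/2):15/4,S:17/4):7/2,(H:1,Y:1):27/4)
total length: 85/4

H,Y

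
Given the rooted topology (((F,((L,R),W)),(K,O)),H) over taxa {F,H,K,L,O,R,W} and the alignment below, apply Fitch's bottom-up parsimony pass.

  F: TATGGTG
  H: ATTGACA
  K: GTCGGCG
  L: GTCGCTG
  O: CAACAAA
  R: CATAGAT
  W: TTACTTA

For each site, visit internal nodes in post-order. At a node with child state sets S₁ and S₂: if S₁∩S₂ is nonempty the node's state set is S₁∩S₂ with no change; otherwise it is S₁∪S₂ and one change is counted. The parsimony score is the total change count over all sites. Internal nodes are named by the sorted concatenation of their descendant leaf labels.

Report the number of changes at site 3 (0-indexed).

LR@0: {G} ∪ {C} = {C,G} (union, +1)
LRW@0: {C,G} ∪ {T} = {C,G,T} (union, +1)
FLRW@0: {T} ∩ {C,G,T} = {T} (intersection, +0)
KO@0: {G} ∪ {C} = {C,G} (union, +1)
FKLORW@0: {T} ∪ {C,G} = {C,G,T} (union, +1)
FHKLORW@0: {C,G,T} ∪ {A} = {A,C,G,T} (union, +1)
LR@1: {T} ∪ {A} = {A,T} (union, +1)
LRW@1: {A,T} ∩ {T} = {T} (intersection, +0)
FLRW@1: {A} ∪ {T} = {A,T} (union, +1)
KO@1: {T} ∪ {A} = {A,T} (union, +1)
FKLORW@1: {A,T} ∩ {A,T} = {A,T} (intersection, +0)
FHKLORW@1: {A,T} ∩ {T} = {T} (intersection, +0)
LR@2: {C} ∪ {T} = {C,T} (union, +1)
LRW@2: {C,T} ∪ {A} = {A,C,T} (union, +1)
FLRW@2: {T} ∩ {A,C,T} = {T} (intersection, +0)
KO@2: {C} ∪ {A} = {A,C} (union, +1)
FKLORW@2: {T} ∪ {A,C} = {A,C,T} (union, +1)
FHKLORW@2: {A,C,T} ∩ {T} = {T} (intersection, +0)
LR@3: {G} ∪ {A} = {A,G} (union, +1)
LRW@3: {A,G} ∪ {C} = {A,C,G} (union, +1)
FLRW@3: {G} ∩ {A,C,G} = {G} (intersection, +0)
KO@3: {G} ∪ {C} = {C,G} (union, +1)
FKLORW@3: {G} ∩ {C,G} = {G} (intersection, +0)
FHKLORW@3: {G} ∩ {G} = {G} (intersection, +0)
LR@4: {C} ∪ {G} = {C,G} (union, +1)
LRW@4: {C,G} ∪ {T} = {C,G,T} (union, +1)
FLRW@4: {G} ∩ {C,G,T} = {G} (intersection, +0)
KO@4: {G} ∪ {A} = {A,G} (union, +1)
FKLORW@4: {G} ∩ {A,G} = {G} (intersection, +0)
FHKLORW@4: {G} ∪ {A} = {A,G} (union, +1)
LR@5: {T} ∪ {A} = {A,T} (union, +1)
LRW@5: {A,T} ∩ {T} = {T} (intersection, +0)
FLRW@5: {T} ∩ {T} = {T} (intersection, +0)
KO@5: {C} ∪ {A} = {A,C} (union, +1)
FKLORW@5: {T} ∪ {A,C} = {A,C,T} (union, +1)
FHKLORW@5: {A,C,T} ∩ {C} = {C} (intersection, +0)
LR@6: {G} ∪ {T} = {G,T} (union, +1)
LRW@6: {G,T} ∪ {A} = {A,G,T} (union, +1)
FLRW@6: {G} ∩ {A,G,T} = {G} (intersection, +0)
KO@6: {G} ∪ {A} = {A,G} (union, +1)
FKLORW@6: {G} ∩ {A,G} = {G} (intersection, +0)
FHKLORW@6: {G} ∪ {A} = {A,G} (union, +1)
per-site changes: [5, 3, 4, 3, 4, 3, 4]; total = 26

3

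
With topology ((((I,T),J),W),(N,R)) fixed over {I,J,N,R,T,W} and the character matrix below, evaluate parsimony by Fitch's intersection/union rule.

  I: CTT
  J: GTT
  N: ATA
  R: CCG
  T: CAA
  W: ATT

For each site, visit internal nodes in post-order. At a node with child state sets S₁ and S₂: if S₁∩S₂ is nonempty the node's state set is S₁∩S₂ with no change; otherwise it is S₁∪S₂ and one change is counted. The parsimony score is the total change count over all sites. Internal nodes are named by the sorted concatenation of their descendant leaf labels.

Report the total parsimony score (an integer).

8

site 0, node IT: I={C} ∩ T={C} → {C} (+0)
site 0, node IJT: IT={C} ∪ J={G} → {C,G} (+1)
site 0, node IJTW: IJT={C,G} ∪ W={A} → {A,C,G} (+1)
site 0, node NR: N={A} ∪ R={C} → {A,C} (+1)
site 0, node IJNRTW: IJTW={A,C,G} ∩ NR={A,C} → {A,C} (+0)
site 1, node IT: I={T} ∪ T={A} → {A,T} (+1)
site 1, node IJT: IT={A,T} ∩ J={T} → {T} (+0)
site 1, node IJTW: IJT={T} ∩ W={T} → {T} (+0)
site 1, node NR: N={T} ∪ R={C} → {C,T} (+1)
site 1, node IJNRTW: IJTW={T} ∩ NR={C,T} → {T} (+0)
site 2, node IT: I={T} ∪ T={A} → {A,T} (+1)
site 2, node IJT: IT={A,T} ∩ J={T} → {T} (+0)
site 2, node IJTW: IJT={T} ∩ W={T} → {T} (+0)
site 2, node NR: N={A} ∪ R={G} → {A,G} (+1)
site 2, node IJNRTW: IJTW={T} ∪ NR={A,G} → {A,G,T} (+1)
per-site changes: [3, 2, 3]; total = 8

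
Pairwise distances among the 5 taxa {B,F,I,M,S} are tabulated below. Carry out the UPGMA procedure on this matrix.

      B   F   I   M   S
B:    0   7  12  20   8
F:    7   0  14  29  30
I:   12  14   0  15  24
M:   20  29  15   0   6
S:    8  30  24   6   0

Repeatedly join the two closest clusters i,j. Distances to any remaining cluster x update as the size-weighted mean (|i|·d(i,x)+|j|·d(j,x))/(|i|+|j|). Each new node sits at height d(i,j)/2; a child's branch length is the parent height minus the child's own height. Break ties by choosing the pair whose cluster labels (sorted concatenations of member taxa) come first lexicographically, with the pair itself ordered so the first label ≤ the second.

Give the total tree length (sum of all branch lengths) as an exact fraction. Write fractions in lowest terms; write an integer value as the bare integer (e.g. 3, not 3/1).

34

step 1: merge (M,S) at d=6; branch lengths M→3, S→3; new cluster MS
  updated: d(B,MS)=14, d(F,MS)=59/2, d(I,MS)=39/2
step 2: merge (B,F) at d=7; branch lengths B→7/2, F→7/2; new cluster BF
  updated: d(BF,I)=13, d(BF,MS)=87/4
step 3: merge (BF,I) at d=13; branch lengths BF→3, I→13/2; new cluster BFI
  updated: d(BFI,MS)=21
step 4: merge (BFI,MS) at d=21; branch lengths BFI→4, MS→15/2; new cluster BFIMS
final tree: (((B:7/2,F:7/2):3,I:13/2):4,(M:3,S:3):15/2)
total length: 34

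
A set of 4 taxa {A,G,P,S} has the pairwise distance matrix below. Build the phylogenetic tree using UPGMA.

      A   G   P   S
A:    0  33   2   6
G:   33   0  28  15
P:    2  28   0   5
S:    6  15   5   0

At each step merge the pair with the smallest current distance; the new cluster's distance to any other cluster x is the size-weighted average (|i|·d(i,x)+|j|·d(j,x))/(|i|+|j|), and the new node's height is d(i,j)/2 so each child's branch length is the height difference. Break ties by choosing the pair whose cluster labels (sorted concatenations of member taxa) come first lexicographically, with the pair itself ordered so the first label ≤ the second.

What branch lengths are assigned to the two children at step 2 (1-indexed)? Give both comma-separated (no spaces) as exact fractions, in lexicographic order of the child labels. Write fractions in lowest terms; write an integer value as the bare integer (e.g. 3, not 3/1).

1. join A+P (d=2) ⇒ AP; edges |A|=1, |P|=1
  updated: d(AP,G)=61/2, d(AP,S)=11/2
2. join AP+S (d=11/2) ⇒ APS; edges |AP|=7/4, |S|=11/4
  updated: d(APS,G)=76/3
3. join APS+G (d=76/3) ⇒ AGPS; edges |APS|=119/12, |G|=38/3
final tree: (((A:1,P:1):7/4,S:11/4):119/12,G:38/3)
total length: 349/12

7/4,11/4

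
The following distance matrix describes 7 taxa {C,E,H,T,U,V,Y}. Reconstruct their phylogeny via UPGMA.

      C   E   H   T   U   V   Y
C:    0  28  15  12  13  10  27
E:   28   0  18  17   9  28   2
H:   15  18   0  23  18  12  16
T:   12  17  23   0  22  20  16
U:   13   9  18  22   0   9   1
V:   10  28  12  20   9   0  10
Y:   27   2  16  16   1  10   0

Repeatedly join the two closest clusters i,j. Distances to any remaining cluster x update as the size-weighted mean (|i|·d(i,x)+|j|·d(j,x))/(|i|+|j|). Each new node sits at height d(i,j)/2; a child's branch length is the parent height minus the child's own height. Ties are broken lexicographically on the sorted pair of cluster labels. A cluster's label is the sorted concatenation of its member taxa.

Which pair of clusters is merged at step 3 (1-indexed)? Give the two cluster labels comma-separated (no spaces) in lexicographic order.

C,V

step 1: merge (U,Y) at d=1; branch lengths U→1/2, Y→1/2; new cluster UY
  updated: d(C,UY)=20, d(E,UY)=11/2, d(H,UY)=17, d(T,UY)=19, d(UY,V)=19/2
step 2: merge (E,UY) at d=11/2; branch lengths E→11/4, UY→9/4; new cluster EUY
  updated: d(C,EUY)=68/3, d(EUY,H)=52/3, d(EUY,T)=55/3, d(EUY,V)=47/3
step 3: merge (C,V) at d=10; branch lengths C→5, V→5; new cluster CV
  updated: d(CV,EUY)=115/6, d(CV,H)=27/2, d(CV,T)=16
step 4: merge (CV,H) at d=27/2; branch lengths CV→7/4, H→27/4; new cluster CHV
  updated: d(CHV,EUY)=167/9, d(CHV,T)=55/3
step 5: merge (CHV,T) at d=55/3; branch lengths CHV→29/12, T→55/6; new cluster CHTV
  updated: d(CHTV,EUY)=37/2
step 6: merge (CHTV,EUY) at d=37/2; branch lengths CHTV→1/12, EUY→13/2; new cluster CEHTUVY
final tree: ((((C:5,V:5):7/4,H:27/4):29/12,T:55/6):1/12,(E:11/4,(U:1/2,Y:1/2):9/4):13/2)
total length: 128/3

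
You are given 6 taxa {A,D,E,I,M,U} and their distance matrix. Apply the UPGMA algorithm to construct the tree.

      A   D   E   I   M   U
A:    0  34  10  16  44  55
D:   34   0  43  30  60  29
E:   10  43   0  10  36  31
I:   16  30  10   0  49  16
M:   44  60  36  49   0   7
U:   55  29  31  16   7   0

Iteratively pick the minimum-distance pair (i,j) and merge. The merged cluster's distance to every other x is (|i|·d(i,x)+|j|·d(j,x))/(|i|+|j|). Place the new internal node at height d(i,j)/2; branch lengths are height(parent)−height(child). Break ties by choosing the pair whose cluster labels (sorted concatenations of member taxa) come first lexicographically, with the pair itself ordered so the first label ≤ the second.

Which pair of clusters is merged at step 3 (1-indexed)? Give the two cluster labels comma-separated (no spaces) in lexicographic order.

AE,I

iteration 1: select M,U (d=7); attach at lengths (7/2, 7/2); label the merged cluster MU
  updated: d(A,MU)=99/2, d(D,MU)=89/2, d(E,MU)=67/2, d(I,MU)=65/2
iteration 2: select A,E (d=10); attach at lengths (5, 5); label the merged cluster AE
  updated: d(AE,D)=77/2, d(AE,I)=13, d(AE,MU)=83/2
iteration 3: select AE,I (d=13); attach at lengths (3/2, 13/2); label the merged cluster AEI
  updated: d(AEI,D)=107/3, d(AEI,MU)=77/2
iteration 4: select AEI,D (d=107/3); attach at lengths (34/3, 107/6); label the merged cluster ADEI
  updated: d(ADEI,MU)=40
iteration 5: select ADEI,MU (d=40); attach at lengths (13/6, 33/2); label the merged cluster ADEIMU
final tree: ((((A:5,E:5):3/2,I:13/2):34/3,D:107/6):13/6,(M:7/2,U:7/2):33/2)
total length: 437/6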